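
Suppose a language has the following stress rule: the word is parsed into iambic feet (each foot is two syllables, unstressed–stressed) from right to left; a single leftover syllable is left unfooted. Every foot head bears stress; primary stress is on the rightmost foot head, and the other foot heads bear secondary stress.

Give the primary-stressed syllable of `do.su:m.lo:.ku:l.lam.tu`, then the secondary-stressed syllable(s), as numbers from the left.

primary 6, secondary 2, 4

Parse right to left into iambic (σˈσ) feet: (do.ˈsu:m) (lo:.ˈku:l) (lam.ˈtu).
Foot heads (stressed positions): 2, 4, 6.
End Rule Rightmost: primary stress on the rightmost head = syllable 6.
Secondary stress on 2, 4: do.ˌsu:m.lo:.ˌku:l.lam.ˈtu.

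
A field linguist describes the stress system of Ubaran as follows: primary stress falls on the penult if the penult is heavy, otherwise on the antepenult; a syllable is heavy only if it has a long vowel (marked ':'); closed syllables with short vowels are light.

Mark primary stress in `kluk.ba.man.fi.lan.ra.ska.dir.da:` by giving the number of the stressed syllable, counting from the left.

Weights: 7 ska L, 8 dir L, 9 da: H.
The penult (syllable 8, dir) is light, so stress falls on the antepenult (syllable 7, ska).
Primary stress: syllable 7 → kluk.ba.man.fi.lan.ra.ˈska.dir.da:.

7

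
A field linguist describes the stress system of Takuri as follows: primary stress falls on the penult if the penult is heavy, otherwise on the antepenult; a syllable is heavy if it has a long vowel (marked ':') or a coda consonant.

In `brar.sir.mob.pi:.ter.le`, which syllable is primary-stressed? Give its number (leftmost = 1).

Weights: 4 pi: H, 5 ter H, 6 le L.
The penult (syllable 5, ter) is heavy, so it takes stress.
Primary stress: syllable 5 → brar.sir.mob.pi:.ˈter.le.

5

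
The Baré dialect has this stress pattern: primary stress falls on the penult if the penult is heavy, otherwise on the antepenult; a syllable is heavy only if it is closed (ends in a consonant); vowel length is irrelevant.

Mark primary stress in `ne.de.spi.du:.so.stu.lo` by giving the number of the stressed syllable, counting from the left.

5

Weights: 5 so L, 6 stu L, 7 lo L.
The penult (syllable 6, stu) is light, so stress falls on the antepenult (syllable 5, so).
Primary stress: syllable 5 → ne.de.spi.du:.ˈso.stu.lo.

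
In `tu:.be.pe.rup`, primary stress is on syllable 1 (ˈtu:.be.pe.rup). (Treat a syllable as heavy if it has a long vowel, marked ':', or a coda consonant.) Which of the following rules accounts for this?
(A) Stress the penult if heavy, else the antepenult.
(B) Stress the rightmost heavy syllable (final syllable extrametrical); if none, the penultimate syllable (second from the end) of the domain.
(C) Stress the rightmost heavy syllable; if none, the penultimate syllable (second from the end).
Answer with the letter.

B

Rule A → syllable 2 (observed: 1).
Rule B → syllable 1 ✓.
Rule C → syllable 4 (observed: 1).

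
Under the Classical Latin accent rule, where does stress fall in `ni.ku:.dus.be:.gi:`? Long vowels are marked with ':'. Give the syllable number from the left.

4

Classical Latin: stress the penult if heavy (long vowel or closed), else the antepenult.
Weights: 3 dus H, 4 be: H, 5 gi: H.
The penult (syllable 4, be:) is heavy, so it takes stress.
Stress on syllable 4: ni.ku:.dus.ˈbe:.gi:.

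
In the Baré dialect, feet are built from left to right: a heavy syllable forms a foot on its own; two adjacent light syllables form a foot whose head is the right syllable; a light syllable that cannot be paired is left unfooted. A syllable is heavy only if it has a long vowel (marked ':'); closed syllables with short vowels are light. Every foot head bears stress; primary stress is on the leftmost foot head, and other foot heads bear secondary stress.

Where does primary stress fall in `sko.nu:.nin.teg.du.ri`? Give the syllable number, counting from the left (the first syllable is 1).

Weights: 1 sko L, 2 nu: H, 3 nin L, 4 teg L, 5 du L, 6 ri L.
Parse left to right (heavy = foot alone; LL = one foot; stranded L unfooted): sko (ˈnu:) (nin.ˈteg) (du.ˈri).
Foot heads: 2, 4, 6.
Primary stress on the leftmost head = syllable 2.
Primary stress: syllable 2 → sko.ˈnu:.nin.teg.du.ri.

2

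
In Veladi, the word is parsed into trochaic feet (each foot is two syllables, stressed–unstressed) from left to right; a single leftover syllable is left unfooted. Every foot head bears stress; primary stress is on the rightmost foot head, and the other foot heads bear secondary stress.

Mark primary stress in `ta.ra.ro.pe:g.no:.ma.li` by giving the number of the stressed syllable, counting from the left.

Parse left to right into trochaic (ˈσσ) feet: (ˈta.ra) (ˈro.pe:g) (ˈno:.ma) li. Syllable 7 is left unfooted.
Foot heads (stressed positions): 1, 3, 5.
End Rule Rightmost: primary stress on the rightmost head = syllable 5.
Primary stress: syllable 5 → ta.ra.ro.pe:g.ˈno:.ma.li.

5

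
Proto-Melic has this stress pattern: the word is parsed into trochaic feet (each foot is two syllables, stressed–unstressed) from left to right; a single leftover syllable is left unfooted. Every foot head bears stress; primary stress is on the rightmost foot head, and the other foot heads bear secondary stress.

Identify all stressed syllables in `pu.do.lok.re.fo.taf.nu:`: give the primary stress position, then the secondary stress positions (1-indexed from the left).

primary 5, secondary 1, 3

Parse left to right into trochaic (ˈσσ) feet: (ˈpu.do) (ˈlok.re) (ˈfo.taf) nu:. Syllable 7 is left unfooted.
Foot heads (stressed positions): 1, 3, 5.
End Rule Rightmost: primary stress on the rightmost head = syllable 5.
Secondary stress on 1, 3: ˌpu.do.ˌlok.re.ˈfo.taf.nu:.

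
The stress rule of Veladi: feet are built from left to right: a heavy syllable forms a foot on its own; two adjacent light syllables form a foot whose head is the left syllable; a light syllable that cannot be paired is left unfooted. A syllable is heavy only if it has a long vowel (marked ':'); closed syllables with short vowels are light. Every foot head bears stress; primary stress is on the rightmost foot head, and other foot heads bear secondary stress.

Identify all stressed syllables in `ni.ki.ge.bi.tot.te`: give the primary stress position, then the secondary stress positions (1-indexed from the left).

Weights: 1 ni L, 2 ki L, 3 ge L, 4 bi L, 5 tot L, 6 te L.
Parse left to right (heavy = foot alone; LL = one foot; stranded L unfooted): (ˈni.ki) (ˈge.bi) (ˈtot.te).
Foot heads: 1, 3, 5.
Primary stress on the rightmost head = syllable 5.
Secondary stress on 1, 3: ˌni.ki.ˌge.bi.ˈtot.te.

primary 5, secondary 1, 3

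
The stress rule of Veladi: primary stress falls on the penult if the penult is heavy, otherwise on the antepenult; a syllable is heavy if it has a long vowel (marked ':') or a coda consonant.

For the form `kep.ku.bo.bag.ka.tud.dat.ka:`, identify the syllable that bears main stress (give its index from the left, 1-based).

7

Weights: 6 tud H, 7 dat H, 8 ka: H.
The penult (syllable 7, dat) is heavy, so it takes stress.
Primary stress: syllable 7 → kep.ku.bo.bag.ka.tud.ˈdat.ka:.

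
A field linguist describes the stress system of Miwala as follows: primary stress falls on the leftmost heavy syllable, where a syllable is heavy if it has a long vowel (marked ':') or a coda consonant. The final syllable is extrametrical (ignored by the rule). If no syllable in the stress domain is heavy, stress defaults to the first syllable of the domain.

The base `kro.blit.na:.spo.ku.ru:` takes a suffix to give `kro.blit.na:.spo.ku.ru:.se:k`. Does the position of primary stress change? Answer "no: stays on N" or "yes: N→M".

Base `kro.blit.na:.spo.ku.ru:` (6 syllables):
  The final syllable (6, ru:) is extrametrical; the stress domain is syllables 1–5.
  Weights: 1 kro L, 2 blit H, 3 na: H, 4 spo L, 5 ku L.
  Heavy syllables in the domain: 2, 3. The leftmost is syllable 2 (blit).
  → primary stress on syllable 2.
Suffixed `kro.blit.na:.spo.ku.ru:.se:k` (7 syllables):
  The final syllable (7, se:k) is extrametrical; the stress domain is syllables 1–6.
  Weights: 1 kro L, 2 blit H, 3 na: H, 4 spo L, 5 ku L, 6 ru: H.
  Heavy syllables in the domain: 2, 3, 6. The leftmost is syllable 2 (blit).
  → primary stress on syllable 2.

no: stays on 2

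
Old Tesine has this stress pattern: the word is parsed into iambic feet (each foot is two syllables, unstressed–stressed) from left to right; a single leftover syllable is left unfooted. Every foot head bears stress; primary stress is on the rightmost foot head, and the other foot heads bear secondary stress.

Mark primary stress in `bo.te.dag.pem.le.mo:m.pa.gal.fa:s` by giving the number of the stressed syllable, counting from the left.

Parse left to right into iambic (σˈσ) feet: (bo.ˈte) (dag.ˈpem) (le.ˈmo:m) (pa.ˈgal) fa:s. Syllable 9 is left unfooted.
Foot heads (stressed positions): 2, 4, 6, 8.
End Rule Rightmost: primary stress on the rightmost head = syllable 8.
Primary stress: syllable 8 → bo.te.dag.pem.le.mo:m.pa.ˈgal.fa:s.

8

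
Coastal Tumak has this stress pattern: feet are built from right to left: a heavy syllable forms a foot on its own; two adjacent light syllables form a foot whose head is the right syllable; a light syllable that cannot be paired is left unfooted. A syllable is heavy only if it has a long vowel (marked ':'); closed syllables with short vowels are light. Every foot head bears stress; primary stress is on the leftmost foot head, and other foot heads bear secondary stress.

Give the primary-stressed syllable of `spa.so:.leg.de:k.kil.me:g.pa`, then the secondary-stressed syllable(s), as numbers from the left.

Weights: 1 spa L, 2 so: H, 3 leg L, 4 de:k H, 5 kil L, 6 me:g H, 7 pa L.
Parse right to left (heavy = foot alone; LL = one foot; stranded L unfooted): spa (ˈso:) leg (ˈde:k) kil (ˈme:g) pa.
Foot heads: 2, 4, 6.
Primary stress on the leftmost head = syllable 2.
Secondary stress on 4, 6: spa.ˈso:.leg.ˌde:k.kil.ˌme:g.pa.

primary 2, secondary 4, 6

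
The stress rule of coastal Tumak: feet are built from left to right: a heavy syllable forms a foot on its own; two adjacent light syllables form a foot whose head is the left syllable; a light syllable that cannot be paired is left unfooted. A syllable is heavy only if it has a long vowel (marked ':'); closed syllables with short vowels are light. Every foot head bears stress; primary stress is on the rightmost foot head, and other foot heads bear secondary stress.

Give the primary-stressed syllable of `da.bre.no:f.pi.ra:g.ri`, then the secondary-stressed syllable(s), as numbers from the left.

primary 5, secondary 1, 3

Weights: 1 da L, 2 bre L, 3 no:f H, 4 pi L, 5 ra:g H, 6 ri L.
Parse left to right (heavy = foot alone; LL = one foot; stranded L unfooted): (ˈda.bre) (ˈno:f) pi (ˈra:g) ri.
Foot heads: 1, 3, 5.
Primary stress on the rightmost head = syllable 5.
Secondary stress on 1, 3: ˌda.bre.ˌno:f.pi.ˈra:g.ri.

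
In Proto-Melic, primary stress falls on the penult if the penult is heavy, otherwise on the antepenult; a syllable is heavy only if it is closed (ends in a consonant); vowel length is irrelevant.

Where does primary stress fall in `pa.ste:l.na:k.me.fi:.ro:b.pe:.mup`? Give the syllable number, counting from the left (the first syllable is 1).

6

Weights: 6 ro:b H, 7 pe: L, 8 mup H.
The penult (syllable 7, pe:) is light, so stress falls on the antepenult (syllable 6, ro:b).
Primary stress: syllable 6 → pa.ste:l.na:k.me.fi:.ˈro:b.pe:.mup.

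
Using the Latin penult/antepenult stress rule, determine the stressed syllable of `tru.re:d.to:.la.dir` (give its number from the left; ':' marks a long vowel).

Classical Latin: stress the penult if heavy (long vowel or closed), else the antepenult.
Weights: 3 to: H, 4 la L, 5 dir H.
The penult (syllable 4, la) is light, so stress falls on the antepenult (syllable 3, to:).
Stress on syllable 3: tru.re:d.ˈto:.la.dir.

3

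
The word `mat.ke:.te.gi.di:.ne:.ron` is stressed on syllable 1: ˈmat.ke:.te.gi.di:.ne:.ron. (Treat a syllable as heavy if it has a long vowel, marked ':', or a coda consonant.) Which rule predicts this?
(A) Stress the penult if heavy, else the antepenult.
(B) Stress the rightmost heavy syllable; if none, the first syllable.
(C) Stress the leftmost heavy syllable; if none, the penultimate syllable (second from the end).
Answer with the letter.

Rule A → syllable 6 (observed: 1).
Rule B → syllable 7 (observed: 1).
Rule C → syllable 1 ✓.

C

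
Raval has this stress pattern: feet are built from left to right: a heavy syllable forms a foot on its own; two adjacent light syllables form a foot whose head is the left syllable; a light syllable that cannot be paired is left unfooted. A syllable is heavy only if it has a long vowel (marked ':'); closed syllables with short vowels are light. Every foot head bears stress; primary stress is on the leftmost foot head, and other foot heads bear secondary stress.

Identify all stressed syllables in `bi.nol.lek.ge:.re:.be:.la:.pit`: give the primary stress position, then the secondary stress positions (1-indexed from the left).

Weights: 1 bi L, 2 nol L, 3 lek L, 4 ge: H, 5 re: H, 6 be: H, 7 la: H, 8 pit L.
Parse left to right (heavy = foot alone; LL = one foot; stranded L unfooted): (ˈbi.nol) lek (ˈge:) (ˈre:) (ˈbe:) (ˈla:) pit.
Foot heads: 1, 4, 5, 6, 7.
Primary stress on the leftmost head = syllable 1.
Secondary stress on 4, 5, 6, 7: ˈbi.nol.lek.ˌge:.ˌre:.ˌbe:.ˌla:.pit.

primary 1, secondary 4, 5, 6, 7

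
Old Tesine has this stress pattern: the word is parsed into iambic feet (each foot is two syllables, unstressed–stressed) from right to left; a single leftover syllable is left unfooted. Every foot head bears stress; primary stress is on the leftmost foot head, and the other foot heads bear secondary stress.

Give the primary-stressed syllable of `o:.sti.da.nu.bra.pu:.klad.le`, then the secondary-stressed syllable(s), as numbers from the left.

primary 2, secondary 4, 6, 8

Parse right to left into iambic (σˈσ) feet: (o:.ˈsti) (da.ˈnu) (bra.ˈpu:) (klad.ˈle).
Foot heads (stressed positions): 2, 4, 6, 8.
End Rule Leftmost: primary stress on the leftmost head = syllable 2.
Secondary stress on 4, 6, 8: o:.ˈsti.da.ˌnu.bra.ˌpu:.klad.ˌle.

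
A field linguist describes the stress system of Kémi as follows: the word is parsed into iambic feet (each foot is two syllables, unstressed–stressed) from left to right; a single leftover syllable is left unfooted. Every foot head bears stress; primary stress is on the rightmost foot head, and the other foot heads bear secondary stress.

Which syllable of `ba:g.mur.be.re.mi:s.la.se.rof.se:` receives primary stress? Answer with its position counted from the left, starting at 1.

Parse left to right into iambic (σˈσ) feet: (ba:g.ˈmur) (be.ˈre) (mi:s.ˈla) (se.ˈrof) se:. Syllable 9 is left unfooted.
Foot heads (stressed positions): 2, 4, 6, 8.
End Rule Rightmost: primary stress on the rightmost head = syllable 8.
Primary stress: syllable 8 → ba:g.mur.be.re.mi:s.la.se.ˈrof.se:.

8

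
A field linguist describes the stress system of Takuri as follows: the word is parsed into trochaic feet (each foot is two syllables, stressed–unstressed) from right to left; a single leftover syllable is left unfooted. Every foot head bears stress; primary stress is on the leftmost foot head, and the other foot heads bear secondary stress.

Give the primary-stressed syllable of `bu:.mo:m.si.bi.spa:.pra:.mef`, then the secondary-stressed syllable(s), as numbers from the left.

Parse right to left into trochaic (ˈσσ) feet: bu: (ˈmo:m.si) (ˈbi.spa:) (ˈpra:.mef). Syllable 1 is left unfooted.
Foot heads (stressed positions): 2, 4, 6.
End Rule Leftmost: primary stress on the leftmost head = syllable 2.
Secondary stress on 4, 6: bu:.ˈmo:m.si.ˌbi.spa:.ˌpra:.mef.

primary 2, secondary 4, 6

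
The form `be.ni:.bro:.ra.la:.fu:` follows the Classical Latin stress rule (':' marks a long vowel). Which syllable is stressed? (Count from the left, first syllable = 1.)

5

Classical Latin: stress the penult if heavy (long vowel or closed), else the antepenult.
Weights: 4 ra L, 5 la: H, 6 fu: H.
The penult (syllable 5, la:) is heavy, so it takes stress.
Stress on syllable 5: be.ni:.bro:.ra.ˈla:.fu:.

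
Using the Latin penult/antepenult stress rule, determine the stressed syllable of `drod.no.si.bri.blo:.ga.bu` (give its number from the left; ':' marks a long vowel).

5

Classical Latin: stress the penult if heavy (long vowel or closed), else the antepenult.
Weights: 5 blo: H, 6 ga L, 7 bu L.
The penult (syllable 6, ga) is light, so stress falls on the antepenult (syllable 5, blo:).
Stress on syllable 5: drod.no.si.bri.ˈblo:.ga.bu.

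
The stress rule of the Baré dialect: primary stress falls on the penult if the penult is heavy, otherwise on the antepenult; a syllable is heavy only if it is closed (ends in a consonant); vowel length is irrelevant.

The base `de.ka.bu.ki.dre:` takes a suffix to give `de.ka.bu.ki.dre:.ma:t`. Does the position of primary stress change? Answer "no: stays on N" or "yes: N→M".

Base `de.ka.bu.ki.dre:` (5 syllables):
  Weights: 3 bu L, 4 ki L, 5 dre: L.
  The penult (syllable 4, ki) is light, so stress falls on the antepenult (syllable 3, bu).
  → primary stress on syllable 3.
Suffixed `de.ka.bu.ki.dre:.ma:t` (6 syllables):
  Weights: 4 ki L, 5 dre: L, 6 ma:t H.
  The penult (syllable 5, dre:) is light, so stress falls on the antepenult (syllable 4, ki).
  → primary stress on syllable 4.

yes: 3→4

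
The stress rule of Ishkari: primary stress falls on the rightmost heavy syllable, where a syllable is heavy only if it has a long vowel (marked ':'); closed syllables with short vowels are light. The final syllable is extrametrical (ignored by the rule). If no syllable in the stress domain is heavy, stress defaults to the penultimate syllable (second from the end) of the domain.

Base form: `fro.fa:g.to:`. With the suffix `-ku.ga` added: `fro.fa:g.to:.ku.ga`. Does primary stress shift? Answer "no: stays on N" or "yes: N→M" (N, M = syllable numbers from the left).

yes: 2→3

Base `fro.fa:g.to:` (3 syllables):
  The final syllable (3, to:) is extrametrical; the stress domain is syllables 1–2.
  Weights: 1 fro L, 2 fa:g H.
  Heavy syllables in the domain: 2. The rightmost is syllable 2 (fa:g).
  → primary stress on syllable 2.
Suffixed `fro.fa:g.to:.ku.ga` (5 syllables):
  The final syllable (5, ga) is extrametrical; the stress domain is syllables 1–4.
  Weights: 1 fro L, 2 fa:g H, 3 to: H, 4 ku L.
  Heavy syllables in the domain: 2, 3. The rightmost is syllable 3 (to:).
  → primary stress on syllable 3.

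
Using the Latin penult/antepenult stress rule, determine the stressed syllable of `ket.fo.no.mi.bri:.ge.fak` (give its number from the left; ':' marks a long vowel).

Classical Latin: stress the penult if heavy (long vowel or closed), else the antepenult.
Weights: 5 bri: H, 6 ge L, 7 fak H.
The penult (syllable 6, ge) is light, so stress falls on the antepenult (syllable 5, bri:).
Stress on syllable 5: ket.fo.no.mi.ˈbri:.ge.fak.

5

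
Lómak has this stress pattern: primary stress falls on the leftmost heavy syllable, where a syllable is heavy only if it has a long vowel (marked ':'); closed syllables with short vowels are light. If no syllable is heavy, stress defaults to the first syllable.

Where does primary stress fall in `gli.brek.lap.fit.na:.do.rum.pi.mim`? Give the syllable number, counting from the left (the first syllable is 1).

5

Weights: 1 gli L, 2 brek L, 3 lap L, 4 fit L, 5 na: H, 6 do L, 7 rum L, 8 pi L, 9 mim L.
Heavy syllables in the domain: 5. The leftmost is syllable 5 (na:).
Primary stress: syllable 5 → gli.brek.lap.fit.ˈna:.do.rum.pi.mim.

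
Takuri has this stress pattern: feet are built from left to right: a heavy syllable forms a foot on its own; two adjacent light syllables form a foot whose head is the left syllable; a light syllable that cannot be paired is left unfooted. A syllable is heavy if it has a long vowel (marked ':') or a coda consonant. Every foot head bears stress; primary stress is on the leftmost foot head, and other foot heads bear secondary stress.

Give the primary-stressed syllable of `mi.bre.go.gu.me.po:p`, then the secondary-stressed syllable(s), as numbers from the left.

primary 1, secondary 3, 6

Weights: 1 mi L, 2 bre L, 3 go L, 4 gu L, 5 me L, 6 po:p H.
Parse left to right (heavy = foot alone; LL = one foot; stranded L unfooted): (ˈmi.bre) (ˈgo.gu) me (ˈpo:p).
Foot heads: 1, 3, 6.
Primary stress on the leftmost head = syllable 1.
Secondary stress on 3, 6: ˈmi.bre.ˌgo.gu.me.ˌpo:p.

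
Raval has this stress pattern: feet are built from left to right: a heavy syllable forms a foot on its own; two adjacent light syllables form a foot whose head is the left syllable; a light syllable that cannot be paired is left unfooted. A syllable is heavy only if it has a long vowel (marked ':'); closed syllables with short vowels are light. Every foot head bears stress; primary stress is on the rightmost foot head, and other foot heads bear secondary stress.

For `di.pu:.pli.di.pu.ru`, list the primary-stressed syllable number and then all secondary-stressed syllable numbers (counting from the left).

primary 5, secondary 2, 3

Weights: 1 di L, 2 pu: H, 3 pli L, 4 di L, 5 pu L, 6 ru L.
Parse left to right (heavy = foot alone; LL = one foot; stranded L unfooted): di (ˈpu:) (ˈpli.di) (ˈpu.ru).
Foot heads: 2, 3, 5.
Primary stress on the rightmost head = syllable 5.
Secondary stress on 2, 3: di.ˌpu:.ˌpli.di.ˈpu.ru.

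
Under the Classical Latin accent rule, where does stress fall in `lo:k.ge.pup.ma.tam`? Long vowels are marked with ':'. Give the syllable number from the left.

Classical Latin: stress the penult if heavy (long vowel or closed), else the antepenult.
Weights: 3 pup H, 4 ma L, 5 tam H.
The penult (syllable 4, ma) is light, so stress falls on the antepenult (syllable 3, pup).
Stress on syllable 3: lo:k.ge.ˈpup.ma.tam.

3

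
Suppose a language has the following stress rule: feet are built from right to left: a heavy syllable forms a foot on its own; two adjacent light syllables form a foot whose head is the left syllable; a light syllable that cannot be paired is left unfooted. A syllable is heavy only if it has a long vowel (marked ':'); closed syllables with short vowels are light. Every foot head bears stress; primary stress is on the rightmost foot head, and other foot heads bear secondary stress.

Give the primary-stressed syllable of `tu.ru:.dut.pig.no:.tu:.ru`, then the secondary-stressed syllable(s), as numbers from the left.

primary 6, secondary 2, 3, 5

Weights: 1 tu L, 2 ru: H, 3 dut L, 4 pig L, 5 no: H, 6 tu: H, 7 ru L.
Parse right to left (heavy = foot alone; LL = one foot; stranded L unfooted): tu (ˈru:) (ˈdut.pig) (ˈno:) (ˈtu:) ru.
Foot heads: 2, 3, 5, 6.
Primary stress on the rightmost head = syllable 6.
Secondary stress on 2, 3, 5: tu.ˌru:.ˌdut.pig.ˌno:.ˈtu:.ru.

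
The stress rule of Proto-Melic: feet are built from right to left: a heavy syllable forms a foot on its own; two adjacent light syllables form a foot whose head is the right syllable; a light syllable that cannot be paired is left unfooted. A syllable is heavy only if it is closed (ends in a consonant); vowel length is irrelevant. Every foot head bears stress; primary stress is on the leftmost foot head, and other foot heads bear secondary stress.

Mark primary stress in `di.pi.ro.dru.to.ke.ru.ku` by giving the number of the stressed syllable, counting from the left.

Weights: 1 di L, 2 pi L, 3 ro L, 4 dru L, 5 to L, 6 ke L, 7 ru L, 8 ku L.
Parse right to left (heavy = foot alone; LL = one foot; stranded L unfooted): (di.ˈpi) (ro.ˈdru) (to.ˈke) (ru.ˈku).
Foot heads: 2, 4, 6, 8.
Primary stress on the leftmost head = syllable 2.
Primary stress: syllable 2 → di.ˈpi.ro.dru.to.ke.ru.ku.

2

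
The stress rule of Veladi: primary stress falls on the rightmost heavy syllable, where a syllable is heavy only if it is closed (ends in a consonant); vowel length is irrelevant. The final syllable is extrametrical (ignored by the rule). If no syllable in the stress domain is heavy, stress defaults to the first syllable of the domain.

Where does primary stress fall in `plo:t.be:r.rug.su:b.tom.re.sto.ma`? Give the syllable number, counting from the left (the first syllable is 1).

The final syllable (8, ma) is extrametrical; the stress domain is syllables 1–7.
Weights: 1 plo:t H, 2 be:r H, 3 rug H, 4 su:b H, 5 tom H, 6 re L, 7 sto L.
Heavy syllables in the domain: 1, 2, 3, 4, 5. The rightmost is syllable 5 (tom).
Primary stress: syllable 5 → plo:t.be:r.rug.su:b.ˈtom.re.sto.ma.

5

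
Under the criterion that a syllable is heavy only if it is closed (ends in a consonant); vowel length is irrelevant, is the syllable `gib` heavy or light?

`gib`: short vowel, closed (coda /b/). Closed (coda /b/) → heavy.

heavy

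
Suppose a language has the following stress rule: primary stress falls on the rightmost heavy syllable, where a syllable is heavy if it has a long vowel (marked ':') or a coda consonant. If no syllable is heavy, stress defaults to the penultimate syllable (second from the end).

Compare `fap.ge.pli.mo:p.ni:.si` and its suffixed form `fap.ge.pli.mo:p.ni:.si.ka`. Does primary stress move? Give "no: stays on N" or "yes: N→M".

Base `fap.ge.pli.mo:p.ni:.si` (6 syllables):
  Weights: 1 fap H, 2 ge L, 3 pli L, 4 mo:p H, 5 ni: H, 6 si L.
  Heavy syllables in the domain: 1, 4, 5. The rightmost is syllable 5 (ni:).
  → primary stress on syllable 5.
Suffixed `fap.ge.pli.mo:p.ni:.si.ka` (7 syllables):
  Weights: 1 fap H, 2 ge L, 3 pli L, 4 mo:p H, 5 ni: H, 6 si L, 7 ka L.
  Heavy syllables in the domain: 1, 4, 5. The rightmost is syllable 5 (ni:).
  → primary stress on syllable 5.

no: stays on 5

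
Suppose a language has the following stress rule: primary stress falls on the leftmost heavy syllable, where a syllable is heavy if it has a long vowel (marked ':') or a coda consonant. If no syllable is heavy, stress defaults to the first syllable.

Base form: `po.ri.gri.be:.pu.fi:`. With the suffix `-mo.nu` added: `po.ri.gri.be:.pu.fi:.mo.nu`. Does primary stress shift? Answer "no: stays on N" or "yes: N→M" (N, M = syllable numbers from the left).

Base `po.ri.gri.be:.pu.fi:` (6 syllables):
  Weights: 1 po L, 2 ri L, 3 gri L, 4 be: H, 5 pu L, 6 fi: H.
  Heavy syllables in the domain: 4, 6. The leftmost is syllable 4 (be:).
  → primary stress on syllable 4.
Suffixed `po.ri.gri.be:.pu.fi:.mo.nu` (8 syllables):
  Weights: 1 po L, 2 ri L, 3 gri L, 4 be: H, 5 pu L, 6 fi: H, 7 mo L, 8 nu L.
  Heavy syllables in the domain: 4, 6. The leftmost is syllable 4 (be:).
  → primary stress on syllable 4.

no: stays on 4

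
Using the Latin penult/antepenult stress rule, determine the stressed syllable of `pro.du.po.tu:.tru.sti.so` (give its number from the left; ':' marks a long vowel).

5

Classical Latin: stress the penult if heavy (long vowel or closed), else the antepenult.
Weights: 5 tru L, 6 sti L, 7 so L.
The penult (syllable 6, sti) is light, so stress falls on the antepenult (syllable 5, tru).
Stress on syllable 5: pro.du.po.tu:.ˈtru.sti.so.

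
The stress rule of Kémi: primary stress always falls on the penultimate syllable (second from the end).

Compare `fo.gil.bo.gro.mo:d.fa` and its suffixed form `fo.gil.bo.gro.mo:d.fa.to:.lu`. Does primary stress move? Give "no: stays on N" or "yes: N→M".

yes: 5→7

Base `fo.gil.bo.gro.mo:d.fa` (6 syllables):
  The word has 6 syllables; the penultimate syllable (second from the end) is syllable 5 (mo:d).
  → primary stress on syllable 5.
Suffixed `fo.gil.bo.gro.mo:d.fa.to:.lu` (8 syllables):
  The word has 8 syllables; the penultimate syllable (second from the end) is syllable 7 (to:).
  → primary stress on syllable 7.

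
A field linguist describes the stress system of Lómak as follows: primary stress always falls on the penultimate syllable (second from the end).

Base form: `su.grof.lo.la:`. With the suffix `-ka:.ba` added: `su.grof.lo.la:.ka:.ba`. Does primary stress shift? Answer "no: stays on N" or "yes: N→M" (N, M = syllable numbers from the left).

Base `su.grof.lo.la:` (4 syllables):
  The word has 4 syllables; the penultimate syllable (second from the end) is syllable 3 (lo).
  → primary stress on syllable 3.
Suffixed `su.grof.lo.la:.ka:.ba` (6 syllables):
  The word has 6 syllables; the penultimate syllable (second from the end) is syllable 5 (ka:).
  → primary stress on syllable 5.

yes: 3→5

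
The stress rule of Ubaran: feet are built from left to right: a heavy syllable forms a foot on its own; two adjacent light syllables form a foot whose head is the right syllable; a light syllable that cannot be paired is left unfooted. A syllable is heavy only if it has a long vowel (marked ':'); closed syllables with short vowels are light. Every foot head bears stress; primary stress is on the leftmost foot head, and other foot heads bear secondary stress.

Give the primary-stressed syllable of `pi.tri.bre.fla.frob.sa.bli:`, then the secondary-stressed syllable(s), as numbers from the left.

Weights: 1 pi L, 2 tri L, 3 bre L, 4 fla L, 5 frob L, 6 sa L, 7 bli: H.
Parse left to right (heavy = foot alone; LL = one foot; stranded L unfooted): (pi.ˈtri) (bre.ˈfla) (frob.ˈsa) (ˈbli:).
Foot heads: 2, 4, 6, 7.
Primary stress on the leftmost head = syllable 2.
Secondary stress on 4, 6, 7: pi.ˈtri.bre.ˌfla.frob.ˌsa.ˌbli:.

primary 2, secondary 4, 6, 7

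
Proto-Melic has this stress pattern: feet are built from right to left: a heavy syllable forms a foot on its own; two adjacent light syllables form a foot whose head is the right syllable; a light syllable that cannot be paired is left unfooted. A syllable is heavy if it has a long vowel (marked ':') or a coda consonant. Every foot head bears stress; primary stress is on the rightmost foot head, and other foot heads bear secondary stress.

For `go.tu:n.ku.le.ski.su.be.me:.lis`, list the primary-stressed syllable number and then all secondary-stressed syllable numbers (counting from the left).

Weights: 1 go L, 2 tu:n H, 3 ku L, 4 le L, 5 ski L, 6 su L, 7 be L, 8 me: H, 9 lis H.
Parse right to left (heavy = foot alone; LL = one foot; stranded L unfooted): go (ˈtu:n) ku (le.ˈski) (su.ˈbe) (ˈme:) (ˈlis).
Foot heads: 2, 5, 7, 8, 9.
Primary stress on the rightmost head = syllable 9.
Secondary stress on 2, 5, 7, 8: go.ˌtu:n.ku.le.ˌski.su.ˌbe.ˌme:.ˈlis.

primary 9, secondary 2, 5, 7, 8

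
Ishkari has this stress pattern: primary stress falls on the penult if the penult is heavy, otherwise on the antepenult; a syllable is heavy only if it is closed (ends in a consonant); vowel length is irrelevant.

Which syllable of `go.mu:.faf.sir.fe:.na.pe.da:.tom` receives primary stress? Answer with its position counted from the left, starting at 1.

Weights: 7 pe L, 8 da: L, 9 tom H.
The penult (syllable 8, da:) is light, so stress falls on the antepenult (syllable 7, pe).
Primary stress: syllable 7 → go.mu:.faf.sir.fe:.na.ˈpe.da:.tom.

7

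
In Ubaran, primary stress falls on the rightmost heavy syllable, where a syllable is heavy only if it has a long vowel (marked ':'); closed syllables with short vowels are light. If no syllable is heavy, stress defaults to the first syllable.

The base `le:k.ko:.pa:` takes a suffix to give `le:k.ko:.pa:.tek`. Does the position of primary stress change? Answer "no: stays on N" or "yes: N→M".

Base `le:k.ko:.pa:` (3 syllables):
  Weights: 1 le:k H, 2 ko: H, 3 pa: H.
  Heavy syllables in the domain: 1, 2, 3. The rightmost is syllable 3 (pa:).
  → primary stress on syllable 3.
Suffixed `le:k.ko:.pa:.tek` (4 syllables):
  Weights: 1 le:k H, 2 ko: H, 3 pa: H, 4 tek L.
  Heavy syllables in the domain: 1, 2, 3. The rightmost is syllable 3 (pa:).
  → primary stress on syllable 3.

no: stays on 3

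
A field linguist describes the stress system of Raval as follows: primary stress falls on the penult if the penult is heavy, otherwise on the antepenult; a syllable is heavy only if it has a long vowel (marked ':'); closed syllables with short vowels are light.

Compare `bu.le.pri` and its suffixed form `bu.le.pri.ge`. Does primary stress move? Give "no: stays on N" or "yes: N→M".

yes: 1→2

Base `bu.le.pri` (3 syllables):
  Weights: 1 bu L, 2 le L, 3 pri L.
  The penult (syllable 2, le) is light, so stress falls on the antepenult (syllable 1, bu).
  → primary stress on syllable 1.
Suffixed `bu.le.pri.ge` (4 syllables):
  Weights: 2 le L, 3 pri L, 4 ge L.
  The penult (syllable 3, pri) is light, so stress falls on the antepenult (syllable 2, le).
  → primary stress on syllable 2.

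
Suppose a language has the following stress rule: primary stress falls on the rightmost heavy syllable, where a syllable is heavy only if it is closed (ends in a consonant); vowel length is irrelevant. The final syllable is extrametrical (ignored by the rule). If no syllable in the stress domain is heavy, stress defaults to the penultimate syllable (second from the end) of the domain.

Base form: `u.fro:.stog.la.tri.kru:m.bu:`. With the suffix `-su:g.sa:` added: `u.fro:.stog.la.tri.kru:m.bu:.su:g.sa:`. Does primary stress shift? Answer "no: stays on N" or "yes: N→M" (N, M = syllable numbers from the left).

yes: 6→8

Base `u.fro:.stog.la.tri.kru:m.bu:` (7 syllables):
  The final syllable (7, bu:) is extrametrical; the stress domain is syllables 1–6.
  Weights: 1 u L, 2 fro: L, 3 stog H, 4 la L, 5 tri L, 6 kru:m H.
  Heavy syllables in the domain: 3, 6. The rightmost is syllable 6 (kru:m).
  → primary stress on syllable 6.
Suffixed `u.fro:.stog.la.tri.kru:m.bu:.su:g.sa:` (9 syllables):
  The final syllable (9, sa:) is extrametrical; the stress domain is syllables 1–8.
  Weights: 1 u L, 2 fro: L, 3 stog H, 4 la L, 5 tri L, 6 kru:m H, 7 bu: L, 8 su:g H.
  Heavy syllables in the domain: 3, 6, 8. The rightmost is syllable 8 (su:g).
  → primary stress on syllable 8.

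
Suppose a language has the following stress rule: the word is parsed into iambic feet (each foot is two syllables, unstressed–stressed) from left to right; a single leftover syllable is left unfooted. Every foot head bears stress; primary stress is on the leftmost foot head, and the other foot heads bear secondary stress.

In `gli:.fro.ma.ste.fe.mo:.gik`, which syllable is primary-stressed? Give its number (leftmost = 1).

2

Parse left to right into iambic (σˈσ) feet: (gli:.ˈfro) (ma.ˈste) (fe.ˈmo:) gik. Syllable 7 is left unfooted.
Foot heads (stressed positions): 2, 4, 6.
End Rule Leftmost: primary stress on the leftmost head = syllable 2.
Primary stress: syllable 2 → gli:.ˈfro.ma.ste.fe.mo:.gik.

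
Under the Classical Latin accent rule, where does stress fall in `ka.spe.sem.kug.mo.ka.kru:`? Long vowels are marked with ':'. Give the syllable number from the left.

Classical Latin: stress the penult if heavy (long vowel or closed), else the antepenult.
Weights: 5 mo L, 6 ka L, 7 kru: H.
The penult (syllable 6, ka) is light, so stress falls on the antepenult (syllable 5, mo).
Stress on syllable 5: ka.spe.sem.kug.ˈmo.ka.kru:.

5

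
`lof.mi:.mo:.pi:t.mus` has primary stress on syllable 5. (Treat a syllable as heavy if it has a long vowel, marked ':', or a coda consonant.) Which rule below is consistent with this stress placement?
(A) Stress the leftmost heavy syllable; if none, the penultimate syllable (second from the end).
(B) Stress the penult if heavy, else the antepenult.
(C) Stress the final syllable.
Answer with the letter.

C

Rule A → syllable 1 (observed: 5).
Rule B → syllable 4 (observed: 5).
Rule C → syllable 5 ✓.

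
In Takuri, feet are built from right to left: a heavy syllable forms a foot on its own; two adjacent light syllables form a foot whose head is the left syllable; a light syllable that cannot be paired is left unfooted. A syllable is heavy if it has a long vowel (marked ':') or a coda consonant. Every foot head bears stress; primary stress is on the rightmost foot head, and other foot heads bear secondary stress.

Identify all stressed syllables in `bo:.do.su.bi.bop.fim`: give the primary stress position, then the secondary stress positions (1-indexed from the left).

primary 6, secondary 1, 3, 5

Weights: 1 bo: H, 2 do L, 3 su L, 4 bi L, 5 bop H, 6 fim H.
Parse right to left (heavy = foot alone; LL = one foot; stranded L unfooted): (ˈbo:) do (ˈsu.bi) (ˈbop) (ˈfim).
Foot heads: 1, 3, 5, 6.
Primary stress on the rightmost head = syllable 6.
Secondary stress on 1, 3, 5: ˌbo:.do.ˌsu.bi.ˌbop.ˈfim.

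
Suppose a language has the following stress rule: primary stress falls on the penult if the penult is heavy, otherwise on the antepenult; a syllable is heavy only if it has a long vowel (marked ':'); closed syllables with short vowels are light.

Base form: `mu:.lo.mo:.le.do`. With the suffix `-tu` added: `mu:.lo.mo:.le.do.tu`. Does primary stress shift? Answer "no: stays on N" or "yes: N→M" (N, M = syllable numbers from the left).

Base `mu:.lo.mo:.le.do` (5 syllables):
  Weights: 3 mo: H, 4 le L, 5 do L.
  The penult (syllable 4, le) is light, so stress falls on the antepenult (syllable 3, mo:).
  → primary stress on syllable 3.
Suffixed `mu:.lo.mo:.le.do.tu` (6 syllables):
  Weights: 4 le L, 5 do L, 6 tu L.
  The penult (syllable 5, do) is light, so stress falls on the antepenult (syllable 4, le).
  → primary stress on syllable 4.

yes: 3→4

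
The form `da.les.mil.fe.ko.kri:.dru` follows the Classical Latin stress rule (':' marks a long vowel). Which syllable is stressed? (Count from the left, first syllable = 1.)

Classical Latin: stress the penult if heavy (long vowel or closed), else the antepenult.
Weights: 5 ko L, 6 kri: H, 7 dru L.
The penult (syllable 6, kri:) is heavy, so it takes stress.
Stress on syllable 6: da.les.mil.fe.ko.ˈkri:.dru.

6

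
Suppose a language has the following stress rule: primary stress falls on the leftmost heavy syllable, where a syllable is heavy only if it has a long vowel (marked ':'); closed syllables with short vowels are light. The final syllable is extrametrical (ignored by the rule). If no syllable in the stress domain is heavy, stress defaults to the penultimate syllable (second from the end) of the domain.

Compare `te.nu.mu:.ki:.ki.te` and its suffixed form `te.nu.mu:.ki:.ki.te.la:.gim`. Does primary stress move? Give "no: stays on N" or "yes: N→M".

no: stays on 3

Base `te.nu.mu:.ki:.ki.te` (6 syllables):
  The final syllable (6, te) is extrametrical; the stress domain is syllables 1–5.
  Weights: 1 te L, 2 nu L, 3 mu: H, 4 ki: H, 5 ki L.
  Heavy syllables in the domain: 3, 4. The leftmost is syllable 3 (mu:).
  → primary stress on syllable 3.
Suffixed `te.nu.mu:.ki:.ki.te.la:.gim` (8 syllables):
  The final syllable (8, gim) is extrametrical; the stress domain is syllables 1–7.
  Weights: 1 te L, 2 nu L, 3 mu: H, 4 ki: H, 5 ki L, 6 te L, 7 la: H.
  Heavy syllables in the domain: 3, 4, 7. The leftmost is syllable 3 (mu:).
  → primary stress on syllable 3.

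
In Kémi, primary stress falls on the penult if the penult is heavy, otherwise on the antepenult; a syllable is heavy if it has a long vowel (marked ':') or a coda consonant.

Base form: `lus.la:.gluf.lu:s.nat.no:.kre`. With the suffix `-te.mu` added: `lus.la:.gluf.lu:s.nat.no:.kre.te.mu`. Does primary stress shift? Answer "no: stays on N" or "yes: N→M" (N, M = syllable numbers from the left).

yes: 6→7

Base `lus.la:.gluf.lu:s.nat.no:.kre` (7 syllables):
  Weights: 5 nat H, 6 no: H, 7 kre L.
  The penult (syllable 6, no:) is heavy, so it takes stress.
  → primary stress on syllable 6.
Suffixed `lus.la:.gluf.lu:s.nat.no:.kre.te.mu` (9 syllables):
  Weights: 7 kre L, 8 te L, 9 mu L.
  The penult (syllable 8, te) is light, so stress falls on the antepenult (syllable 7, kre).
  → primary stress on syllable 7.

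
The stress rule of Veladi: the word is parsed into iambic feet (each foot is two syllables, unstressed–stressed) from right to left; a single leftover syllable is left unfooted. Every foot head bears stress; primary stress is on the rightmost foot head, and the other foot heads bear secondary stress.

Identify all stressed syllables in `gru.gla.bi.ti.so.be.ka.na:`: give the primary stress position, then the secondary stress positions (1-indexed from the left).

Parse right to left into iambic (σˈσ) feet: (gru.ˈgla) (bi.ˈti) (so.ˈbe) (ka.ˈna:).
Foot heads (stressed positions): 2, 4, 6, 8.
End Rule Rightmost: primary stress on the rightmost head = syllable 8.
Secondary stress on 2, 4, 6: gru.ˌgla.bi.ˌti.so.ˌbe.ka.ˈna:.

primary 8, secondary 2, 4, 6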